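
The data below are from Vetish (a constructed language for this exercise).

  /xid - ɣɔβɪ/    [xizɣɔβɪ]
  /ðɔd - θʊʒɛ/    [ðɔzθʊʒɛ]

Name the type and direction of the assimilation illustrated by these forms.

regressive manner assimilation

Underlying /d/ is realised as [z] next to /ɣ/; /ɣ/ itself does not change.
/d/ is a stop while /ɣ/ is a fricative; the output [z] is a fricative, matching the trigger — so the feature that spreads is manner.
Place and voice are unchanged, so the assimilation is partial, not total.
The same holds elsewhere in the data: /d/ → [z] before /θ/ (stop → fricative, matching a fricative) — only manner changes, and always toward the following segment.
The trigger is the following segment, so the direction is regressive (anticipatory).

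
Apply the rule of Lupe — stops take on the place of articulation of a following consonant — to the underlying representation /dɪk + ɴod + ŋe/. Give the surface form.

The rule targets /k/ (voiceless velar stop), which sits before the trigger /ɴ/ (uvular).
A voiceless uvular stop is [q], so the surface segment is [q].
The same rule applies at the second boundary: /d/ → [g] next to /ŋ/.

[dɪqɴogŋe]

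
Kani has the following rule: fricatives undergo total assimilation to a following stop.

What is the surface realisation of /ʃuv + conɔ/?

[ʃucconɔ]

/v/ is the segment targeted by the rule; it sits immediately before /c/, so it assimilates completely and surfaces as [c].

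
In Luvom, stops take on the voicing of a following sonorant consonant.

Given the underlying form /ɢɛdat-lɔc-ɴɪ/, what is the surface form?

[ɢɛdadlɔɟɴɪ]

The rule targets /t/ (voiceless alveolar stop), which sits before the trigger /l/ (voiced).
A voiced alveolar stop is [d], so the surface segment is [d].
The same rule applies at the second boundary: /c/ → [ɟ] next to /ɴ/.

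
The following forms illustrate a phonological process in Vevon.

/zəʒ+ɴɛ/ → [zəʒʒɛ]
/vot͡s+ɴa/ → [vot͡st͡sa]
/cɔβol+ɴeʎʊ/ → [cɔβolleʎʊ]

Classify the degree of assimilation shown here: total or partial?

total assimilation

Comparing underlying and surface forms, /ɴ/ → [ʒ] is the alternation; the neighbouring /ʒ/ is constant.
The output [ʒ] is identical to the trigger /ʒ/ — every feature (place, manner, voicing) has been copied — so this is total assimilation.
The remaining alternations confirm this: /ɴ/ → [t͡s] after /t͡s/; /ɴ/ → [l] after /l/ — in each case the output is a copy of the preceding consonant.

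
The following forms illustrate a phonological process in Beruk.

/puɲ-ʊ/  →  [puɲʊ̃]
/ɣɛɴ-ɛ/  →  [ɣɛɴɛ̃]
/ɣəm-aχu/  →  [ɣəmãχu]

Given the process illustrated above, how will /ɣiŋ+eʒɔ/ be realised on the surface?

[ɣiŋẽʒɔ]

The data show progressive nasality assimilation (vowel nasalisation): /ʊ/ → [ʊ̃] after /ɲ/; /ɛ/ → [ɛ̃] after /ɴ/; /a/ → [ã] after /m/ — a vowel is nasalised by an immediately preceding nasal consonant.
/e/ sits next to the nasal /ŋ/ and is therefore nasalised to [ẽ].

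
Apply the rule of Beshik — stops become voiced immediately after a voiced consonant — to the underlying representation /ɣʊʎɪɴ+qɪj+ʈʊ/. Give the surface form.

[ɣʊʎɪɴɢɪjɖʊ]

The rule targets /q/ (voiceless uvular stop), which sits after the trigger /ɴ/ (voiced).
A voiced uvular stop is [ɢ], so the surface segment is [ɢ].
At the second juncture, /ʈ/ likewise becomes [ɖ] adjacent to /j/.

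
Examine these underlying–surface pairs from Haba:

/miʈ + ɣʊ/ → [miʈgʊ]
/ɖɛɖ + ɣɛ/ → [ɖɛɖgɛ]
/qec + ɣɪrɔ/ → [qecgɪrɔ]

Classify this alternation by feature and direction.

Comparing underlying and surface forms, /ɣ/ → [g] is the alternation; the neighbouring /ʈ/ is constant.
/ɣ/ is a fricative while /ʈ/ is a stop; the output [g] is a stop, matching the trigger — so the feature that spreads is manner.
Place and voice are unchanged, so the assimilation is partial, not total.
Checking the remaining alternations: /ɣ/ → [g] after /ɖ/ (fricative → stop, matching a stop); /ɣ/ → [g] after /c/ (fricative → stop, matching a stop) — only manner changes, and always toward the preceding segment.
Since the segment that changes follows the conditioning segment, the assimilation is progressive.

progressive manner assimilation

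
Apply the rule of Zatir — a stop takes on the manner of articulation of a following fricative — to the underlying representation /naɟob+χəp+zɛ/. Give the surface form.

/b/ is a voiced bilabial stop. The following trigger /χ/ is a fricative, so /b/ must become a fricative as well.
A voiced bilabial fricative is [β], so the surface segment is [β].
The same rule applies at the second boundary: /p/ → [ɸ] next to /z/.

[naɟoβχəɸzɛ]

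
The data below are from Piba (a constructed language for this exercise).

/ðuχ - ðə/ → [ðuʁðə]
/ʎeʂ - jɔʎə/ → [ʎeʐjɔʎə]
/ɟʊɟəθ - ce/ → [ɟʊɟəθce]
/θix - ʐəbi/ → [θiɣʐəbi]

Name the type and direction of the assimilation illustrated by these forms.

regressive voicing assimilation

The segment that alternates is /χ/, which surfaces as [ʁ] when adjacent to /ð/.
/χ/ is voiceless while /ð/ is voiced; the output [ʁ] is voiced, matching the trigger — so the feature that spreads is voicing.
Place and manner are unchanged, so the assimilation is partial, not total.
The other alternating forms pattern the same way: /ʂ/ → [ʐ] before /j/ (voiceless → voiced, matching voiced); /x/ → [ɣ] before /ʐ/ (voiceless → voiced, matching voiced) — only voicing changes, and always toward the following segment.
Nothing changes in [ɟʊɟəθce]: there the adjacent consonants already agree in voicing (/θ/ and /c/ are both voiceless), so this form is consistent with the same rule.
Since the segment that changes precedes the conditioning segment, the assimilation is regressive.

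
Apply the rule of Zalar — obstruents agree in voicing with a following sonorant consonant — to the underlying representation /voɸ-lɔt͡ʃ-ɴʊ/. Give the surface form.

The rule targets /ɸ/ (voiceless bilabial fricative), which sits before the trigger /l/ (voiced).
A voiced bilabial fricative is [β], so the surface segment is [β].
At the second juncture, /t͡ʃ/ likewise becomes [d͡ʒ] adjacent to /ɴ/.

[voβlɔd͡ʒɴʊ]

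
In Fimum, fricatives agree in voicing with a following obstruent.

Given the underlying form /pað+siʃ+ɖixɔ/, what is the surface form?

The rule targets /ð/ (voiced dental fricative), which sits before the trigger /s/ (voiceless).
A voiceless dental fricative is [θ], so the surface segment is [θ].
At the second juncture, /ʃ/ likewise becomes [ʒ] adjacent to /ɖ/.

[paθsiʒɖixɔ]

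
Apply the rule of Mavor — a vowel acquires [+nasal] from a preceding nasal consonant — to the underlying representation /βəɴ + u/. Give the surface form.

The vowel /u/ is adjacent to the preceding nasal /ɴ/, so it acquires [+nasal] and surfaces as [ũ].

[βəɴũ]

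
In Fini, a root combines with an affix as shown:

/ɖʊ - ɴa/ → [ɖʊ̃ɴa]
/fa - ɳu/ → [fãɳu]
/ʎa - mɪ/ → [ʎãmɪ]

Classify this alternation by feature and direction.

regressive nasality assimilation (vowel nasalisation)

The vowel /ʊ/ surfaces as nasalised [ʊ̃] next to the following nasal /ɴ/ — it has acquired the [+nasal] feature of its neighbour.
The other forms show the same pattern: /a/ → [ã] before /ɳ/; /a/ → [ã] before /m/ — each time a vowel is nasalised next to a following nasal.
Because the conditioning nasal is to the right of the vowel that changes, the process is regressive (anticipatory).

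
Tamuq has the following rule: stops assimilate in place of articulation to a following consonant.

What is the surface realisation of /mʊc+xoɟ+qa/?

/c/ is a voiceless palatal stop. The following trigger /x/ is velar, so /c/ must become velar as well.
A voiceless velar stop is [k], so the surface segment is [k].
At the second juncture, /ɟ/ likewise becomes [ɢ] adjacent to /q/.

[mʊkxoɢqa]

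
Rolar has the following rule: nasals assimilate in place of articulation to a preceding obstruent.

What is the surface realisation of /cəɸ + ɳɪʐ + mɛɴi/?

[cəɸmɪʐɳɛɴi]

The rule targets /ɳ/ (voiced retroflex nasal), which sits after the trigger /ɸ/ (bilabial).
A voiced bilabial nasal is [m], so the surface segment is [m].
The same rule applies at the second boundary: /m/ → [ɳ] next to /ʐ/.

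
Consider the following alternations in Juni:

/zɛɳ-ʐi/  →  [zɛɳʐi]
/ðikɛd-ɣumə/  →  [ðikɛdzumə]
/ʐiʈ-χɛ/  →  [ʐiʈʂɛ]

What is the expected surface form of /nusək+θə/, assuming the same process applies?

[nusəkxə]

The data show progressive place assimilation: /ɣ/ → [z] after /d/; /χ/ → [ʂ] after /ʈ/. In each pair only place changes, matching the preceding consonant, while manner and voice stay constant.
Nothing changes in [zɛɳʐi]: there the adjacent consonants already agree in place (/ʐ/ and /ɳ/ are both retroflex), so this form is consistent with the same rule.
/θ/ is a voiceless dental fricative. The preceding trigger /k/ is velar, so /θ/ must become velar as well.
A voiceless velar fricative is [x], so the surface segment is [x].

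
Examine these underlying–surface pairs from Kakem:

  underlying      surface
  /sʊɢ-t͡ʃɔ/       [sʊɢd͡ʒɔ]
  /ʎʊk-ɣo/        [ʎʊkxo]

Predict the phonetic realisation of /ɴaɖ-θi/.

[ɴaɖði]

The data show progressive voicing assimilation: /t͡ʃ/ → [d͡ʒ] after /ɢ/; /ɣ/ → [x] after /k/. In each pair only voicing changes, matching the preceding consonant, while place and manner stay constant.
/θ/ is a voiceless dental fricative. The preceding trigger /ɖ/ is voiced, so /θ/ must become voiced as well.
The voiced dental fricative is [ð], so /θ/ → [ð].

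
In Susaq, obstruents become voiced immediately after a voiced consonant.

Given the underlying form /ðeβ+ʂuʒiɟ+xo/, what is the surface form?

[ðeβʐuʒiɟɣo]

The rule targets /ʂ/ (voiceless retroflex fricative), which sits after the trigger /β/ (voiced).
A voiced retroflex fricative is [ʐ], so the surface segment is [ʐ].
The same rule applies at the second boundary: /x/ → [ɣ] next to /ɟ/.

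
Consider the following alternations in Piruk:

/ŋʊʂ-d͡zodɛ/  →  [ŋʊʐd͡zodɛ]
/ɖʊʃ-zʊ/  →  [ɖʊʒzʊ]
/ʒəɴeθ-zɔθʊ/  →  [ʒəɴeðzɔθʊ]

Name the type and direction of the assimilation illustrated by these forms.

regressive voicing assimilation

The segment that alternates is /ʂ/, which surfaces as [ʐ] when adjacent to /d͡z/.
/ʂ/ is voiceless while /d͡z/ is voiced; the output [ʐ] is voiced, matching the trigger — so the feature that spreads is voicing.
Place and manner are unchanged, so the assimilation is partial, not total.
Checking the remaining alternations: /ʃ/ → [ʒ] before /z/ (voiceless → voiced, matching voiced); /θ/ → [ð] before /z/ (voiceless → voiced, matching voiced) — only voicing changes, and always toward the following segment.
Since the segment that changes precedes the conditioning segment, the assimilation is regressive.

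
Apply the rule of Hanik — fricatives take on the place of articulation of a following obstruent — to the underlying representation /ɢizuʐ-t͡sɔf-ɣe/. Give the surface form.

[ɢizuzt͡sɔxɣe]

The rule targets /ʐ/ (voiced retroflex fricative), which sits before the trigger /t͡s/ (alveolar).
The voiced alveolar fricative is [z], so /ʐ/ → [z].
The same rule applies at the second boundary: /f/ → [x] next to /ɣ/.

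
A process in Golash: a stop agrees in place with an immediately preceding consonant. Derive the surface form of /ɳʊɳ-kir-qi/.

/k/ is a voiceless velar stop. The preceding trigger /ɳ/ is retroflex, so /k/ must become retroflex as well.
The voiceless retroflex stop is [ʈ], so /k/ → [ʈ].
The same rule applies at the second boundary: /q/ → [t] next to /r/.

[ɳʊɳʈirti]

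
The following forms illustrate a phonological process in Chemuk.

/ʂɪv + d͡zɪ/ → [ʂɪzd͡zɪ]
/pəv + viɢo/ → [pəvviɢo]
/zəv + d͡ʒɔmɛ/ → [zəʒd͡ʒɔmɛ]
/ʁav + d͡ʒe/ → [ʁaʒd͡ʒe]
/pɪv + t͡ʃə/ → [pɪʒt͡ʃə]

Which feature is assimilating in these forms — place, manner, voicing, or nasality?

The segment that alternates is /v/, which surfaces as [z] when adjacent to /d͡z/.
/v/ is labiodental while /d͡z/ is alveolar; the output [z] is alveolar, matching the trigger — so the feature that spreads is place.
Checking the remaining alternations: /v/ → [ʒ] before /d͡ʒ/ (labiodental → postalveolar, matching postalveolar); /v/ → [ʒ] before /t͡ʃ/ (labiodental → postalveolar, matching postalveolar) — only place changes, and always toward the following segment.
No alternation appears in [pəvviɢo]: there the adjacent consonants already agree in place (/v/ and /v/ are both labiodental), so this form is consistent with the same rule.

place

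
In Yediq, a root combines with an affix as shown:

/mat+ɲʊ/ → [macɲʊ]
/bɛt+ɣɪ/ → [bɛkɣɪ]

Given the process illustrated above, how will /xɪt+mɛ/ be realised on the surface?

[xɪpmɛ]

The data show regressive place assimilation: /t/ → [c] before /ɲ/; /t/ → [k] before /ɣ/. In each pair only place changes, matching the following consonant, while manner and voice stay constant.
/t/ is a voiceless alveolar stop. The following trigger /m/ is bilabial, so /t/ must become bilabial as well.
The voiceless bilabial stop is [p], so /t/ → [p].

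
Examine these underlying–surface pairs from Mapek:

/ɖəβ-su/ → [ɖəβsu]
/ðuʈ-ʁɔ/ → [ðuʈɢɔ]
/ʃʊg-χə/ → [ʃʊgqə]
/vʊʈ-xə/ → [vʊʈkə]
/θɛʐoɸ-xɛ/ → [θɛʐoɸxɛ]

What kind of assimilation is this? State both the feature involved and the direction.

progressive manner assimilation

Underlying /ʁ/ is realised as [ɢ] next to /ʈ/; /ʈ/ itself does not change.
The change fricative → stop matches the manner of the preceding /ʈ/, identifying this as manner assimilation.
Place and voice are unchanged, so the assimilation is partial, not total.
The other alternating forms pattern the same way: /χ/ → [q] after /g/ (fricative → stop, matching a stop); /x/ → [k] after /ʈ/ (fricative → stop, matching a stop) — only manner changes, and always toward the preceding segment.
Nothing changes in [ɖəβsu], [θɛʐoɸxɛ]: there the adjacent consonants already agree in manner (/s/ and /β/ are both fricatives; /x/ and /ɸ/ are both fricatives), so these forms are consistent with the same rule.
Since the segment that changes follows the conditioning segment, the assimilation is progressive.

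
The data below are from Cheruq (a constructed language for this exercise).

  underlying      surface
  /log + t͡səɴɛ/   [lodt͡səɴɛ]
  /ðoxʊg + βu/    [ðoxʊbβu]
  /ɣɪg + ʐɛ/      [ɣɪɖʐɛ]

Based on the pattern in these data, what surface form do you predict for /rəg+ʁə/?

The data show regressive place assimilation: /g/ → [d] before /t͡s/; /g/ → [b] before /β/; /g/ → [ɖ] before /ʐ/. In each pair only place changes, matching the following consonant, while manner and voice stay constant.
The rule targets /g/ (voiced velar stop), which sits before the trigger /ʁ/ (uvular).
Changing only its place to uvular gives [ɢ] — the voiced uvular stop.

[rəɢʁə]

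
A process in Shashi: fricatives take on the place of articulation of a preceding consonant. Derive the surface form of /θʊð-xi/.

[θʊðθi]

/x/ is a voiceless velar fricative. The preceding trigger /ð/ is dental, so /x/ must become dental as well.
A voiceless dental fricative is [θ], so the surface segment is [θ].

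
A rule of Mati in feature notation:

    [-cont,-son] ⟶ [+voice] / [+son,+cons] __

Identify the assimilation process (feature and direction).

progressive voicing assimilation

The target ([-cont,-son], stops) acquires [+voice] next to a sonorant consonant ([+son,+cons]) — it takes on the voicing of its neighbour, so the feature that spreads is voicing.
The conditioning segment sits to the left of the focus bar, meaning the trigger precedes the segment that changes — progressive assimilation.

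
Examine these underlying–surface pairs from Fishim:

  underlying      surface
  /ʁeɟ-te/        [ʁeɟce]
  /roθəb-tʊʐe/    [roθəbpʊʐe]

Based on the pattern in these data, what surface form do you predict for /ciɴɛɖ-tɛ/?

[ciɴɛɖʈɛ]

The data show progressive place assimilation: /t/ → [c] after /ɟ/; /t/ → [p] after /b/. In each pair only place changes, matching the preceding consonant, while manner and voice stay constant.
The rule targets /t/ (voiceless alveolar stop), which sits after the trigger /ɖ/ (retroflex).
Changing only its place to retroflex gives [ʈ] — the voiceless retroflex stop.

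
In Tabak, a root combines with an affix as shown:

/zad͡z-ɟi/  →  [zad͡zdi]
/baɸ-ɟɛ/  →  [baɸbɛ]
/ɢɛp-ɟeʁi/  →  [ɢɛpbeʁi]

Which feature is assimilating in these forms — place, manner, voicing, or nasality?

place

The segment that alternates is /ɟ/, which surfaces as [d] when adjacent to /d͡z/.
/ɟ/ is palatal while /d͡z/ is alveolar; the output [d] is alveolar, matching the trigger — so the feature that spreads is place.
The other alternating forms pattern the same way: /ɟ/ → [b] after /ɸ/ (palatal → bilabial, matching bilabial); /ɟ/ → [b] after /p/ (palatal → bilabial, matching bilabial) — only place changes, and always toward the preceding segment.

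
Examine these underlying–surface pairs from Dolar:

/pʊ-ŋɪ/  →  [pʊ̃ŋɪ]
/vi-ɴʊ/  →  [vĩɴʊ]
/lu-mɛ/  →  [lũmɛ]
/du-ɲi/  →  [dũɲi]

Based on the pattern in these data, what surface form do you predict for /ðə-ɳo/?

[ðə̃ɳo]

The data show regressive nasality assimilation (vowel nasalisation): /ʊ/ → [ʊ̃] before /ŋ/; /i/ → [ĩ] before /ɴ/; /u/ → [ũ] before /m/; /u/ → [ũ] before /ɲ/ — a vowel is nasalised by an immediately following nasal consonant.
/ə/ sits next to the nasal /ɳ/ and is therefore nasalised to [ə̃].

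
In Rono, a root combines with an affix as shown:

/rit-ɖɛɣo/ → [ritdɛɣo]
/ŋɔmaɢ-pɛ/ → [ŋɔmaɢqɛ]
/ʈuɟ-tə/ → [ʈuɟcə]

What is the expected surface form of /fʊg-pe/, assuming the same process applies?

[fʊgke]

The data show progressive place assimilation: /ɖ/ → [d] after /t/; /p/ → [q] after /ɢ/; /t/ → [c] after /ɟ/. In each pair only place changes, matching the preceding consonant, while manner and voice stay constant.
The rule targets /p/ (voiceless bilabial stop), which sits after the trigger /g/ (velar).
A voiceless velar stop is [k], so the surface segment is [k].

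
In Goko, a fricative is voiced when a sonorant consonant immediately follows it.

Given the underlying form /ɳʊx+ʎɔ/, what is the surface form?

[ɳʊɣʎɔ]

The rule targets /x/ (voiceless velar fricative), which sits before the trigger /ʎ/ (voiced).
Changing only its voicing to voiced gives [ɣ] — the voiced velar fricative.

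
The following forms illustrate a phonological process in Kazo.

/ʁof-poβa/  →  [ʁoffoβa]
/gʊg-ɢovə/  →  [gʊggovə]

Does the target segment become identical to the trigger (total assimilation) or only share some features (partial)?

total assimilation

Comparing underlying and surface forms, /p/ → [f] is the alternation; the neighbouring /f/ is constant.
The output [f] is identical to the trigger /f/ — every feature (place, manner, voicing) has been copied — so this is total assimilation.
The other form behaves the same way: /ɢ/ → [g] after /g/ — in each case the output is a copy of the preceding consonant.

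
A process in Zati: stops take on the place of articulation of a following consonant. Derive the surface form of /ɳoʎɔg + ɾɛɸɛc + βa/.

/g/ is a voiced velar stop. The following trigger /ɾ/ is alveolar, so /g/ must become alveolar as well.
The voiced alveolar stop is [d], so /g/ → [d].
At the second juncture, /c/ likewise becomes [p] adjacent to /β/.

[ɳoʎɔdɾɛɸɛpβa]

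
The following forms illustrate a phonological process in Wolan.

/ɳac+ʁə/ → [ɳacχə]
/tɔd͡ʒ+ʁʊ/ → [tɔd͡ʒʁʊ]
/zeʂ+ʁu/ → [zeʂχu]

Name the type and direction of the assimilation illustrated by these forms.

progressive voicing assimilation

Comparing underlying and surface forms, /ʁ/ → [χ] is the alternation; the neighbouring /c/ is constant.
/ʁ/ is voiced while /c/ is voiceless; the output [χ] is voiceless, matching the trigger — so the feature that spreads is voicing.
Place and manner are unchanged, so the assimilation is partial, not total.
Checking the remaining alternation: /ʁ/ → [χ] after /ʂ/ (voiced → voiceless, matching voiceless) — only voicing changes, and always toward the preceding segment.
No alternation appears in [tɔd͡ʒʁʊ]: there the adjacent consonants already agree in voicing (/ʁ/ and /d͡ʒ/ are both voiced), so this form is consistent with the same rule.
Since the segment that changes follows the conditioning segment, the assimilation is progressive.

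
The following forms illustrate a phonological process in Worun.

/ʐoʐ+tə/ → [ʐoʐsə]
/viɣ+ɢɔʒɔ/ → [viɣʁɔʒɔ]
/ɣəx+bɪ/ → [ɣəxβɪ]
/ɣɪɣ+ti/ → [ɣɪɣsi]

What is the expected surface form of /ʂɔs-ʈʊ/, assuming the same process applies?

[ʂɔsʂʊ]

The data show progressive manner assimilation: /t/ → [s] after /ʐ/; /ɢ/ → [ʁ] after /ɣ/; /b/ → [β] after /x/; /t/ → [s] after /ɣ/. In each pair only manner changes, matching the preceding consonant, while place and voice stay constant.
The rule targets /ʈ/ (voiceless retroflex stop), which sits after the trigger /s/ (fricative).
Changing only its manner to fricative gives [ʂ] — the voiceless retroflex fricative.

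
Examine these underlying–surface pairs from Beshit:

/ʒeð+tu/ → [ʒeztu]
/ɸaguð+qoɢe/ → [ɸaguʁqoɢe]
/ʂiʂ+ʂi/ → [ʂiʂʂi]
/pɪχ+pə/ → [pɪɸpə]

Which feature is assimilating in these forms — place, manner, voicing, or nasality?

place

The segment that alternates is /ð/, which surfaces as [z] when adjacent to /t/.
The change dental → alveolar matches the place of the following /t/, identifying this as place assimilation.
The same holds elsewhere in the data: /ð/ → [ʁ] before /q/ (dental → uvular, matching uvular); /χ/ → [ɸ] before /p/ (uvular → bilabial, matching bilabial) — only place changes, and always toward the following segment.
No alternation appears in [ʂiʂʂi]: there the adjacent consonants already agree in place (/ʂ/ and /ʂ/ are both retroflex), so this form is consistent with the same rule.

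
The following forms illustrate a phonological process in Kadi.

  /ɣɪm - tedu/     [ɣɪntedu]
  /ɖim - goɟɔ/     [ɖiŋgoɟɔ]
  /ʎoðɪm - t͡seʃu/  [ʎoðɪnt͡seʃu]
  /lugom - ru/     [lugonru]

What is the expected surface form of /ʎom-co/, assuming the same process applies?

The data show regressive place assimilation: /m/ → [n] before /t/; /m/ → [ŋ] before /g/; /m/ → [n] before /t͡s/; /m/ → [n] before /r/. In each pair only place changes, matching the following consonant, while manner and voice stay constant.
/m/ is a voiced bilabial nasal. The following trigger /c/ is palatal, so /m/ must become palatal as well.
Changing only its place to palatal gives [ɲ] — the voiced palatal nasal.

[ʎoɲco]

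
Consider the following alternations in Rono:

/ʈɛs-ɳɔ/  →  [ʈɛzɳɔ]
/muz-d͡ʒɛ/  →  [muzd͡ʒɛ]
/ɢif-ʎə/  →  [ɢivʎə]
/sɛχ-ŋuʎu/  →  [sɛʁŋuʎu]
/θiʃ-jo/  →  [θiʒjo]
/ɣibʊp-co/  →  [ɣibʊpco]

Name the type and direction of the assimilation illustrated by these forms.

The segment that alternates is /s/, which surfaces as [z] when adjacent to /ɳ/.
The change voiceless → voiced matches the voicing of the following /ɳ/, identifying this as voicing assimilation.
Place and manner are unchanged, so the assimilation is partial, not total.
Checking the remaining alternations: /f/ → [v] before /ʎ/ (voiceless → voiced, matching voiced); /χ/ → [ʁ] before /ŋ/ (voiceless → voiced, matching voiced); /ʃ/ → [ʒ] before /j/ (voiceless → voiced, matching voiced) — only voicing changes, and always toward the following segment.
Nothing changes in [muzd͡ʒɛ], [ɣibʊpco]: there the adjacent consonants already agree in voicing (/z/ and /d͡ʒ/ are both voiced; /p/ and /c/ are both voiceless), so these forms are consistent with the same rule.
Since the segment that changes precedes the conditioning segment, the assimilation is regressive.

regressive voicing assimilation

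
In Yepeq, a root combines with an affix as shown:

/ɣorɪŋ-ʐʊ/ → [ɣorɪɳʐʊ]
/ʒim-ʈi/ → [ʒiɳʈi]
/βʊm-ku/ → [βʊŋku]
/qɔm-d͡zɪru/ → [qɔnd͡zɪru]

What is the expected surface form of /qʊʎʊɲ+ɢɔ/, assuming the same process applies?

The data show regressive place assimilation: /ŋ/ → [ɳ] before /ʐ/; /m/ → [ɳ] before /ʈ/; /m/ → [ŋ] before /k/; /m/ → [n] before /d͡z/. In each pair only place changes, matching the following consonant, while manner and voice stay constant.
/ɲ/ is a voiced palatal nasal. The following trigger /ɢ/ is uvular, so /ɲ/ must become uvular as well.
The voiced uvular nasal is [ɴ], so /ɲ/ → [ɴ].

[qʊʎʊɴɢɔ]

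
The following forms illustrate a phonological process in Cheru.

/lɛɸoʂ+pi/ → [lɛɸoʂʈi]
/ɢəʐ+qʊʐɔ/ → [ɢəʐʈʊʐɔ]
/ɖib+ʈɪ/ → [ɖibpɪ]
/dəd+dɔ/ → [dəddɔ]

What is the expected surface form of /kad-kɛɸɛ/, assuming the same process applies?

The data show progressive place assimilation: /p/ → [ʈ] after /ʂ/; /q/ → [ʈ] after /ʐ/; /ʈ/ → [p] after /b/. In each pair only place changes, matching the preceding consonant, while manner and voice stay constant.
No alternation appears in [dəddɔ]: there the adjacent consonants already agree in place (/d/ and /d/ are both alveolar), so this form is consistent with the same rule.
/k/ is a voiceless velar stop. The preceding trigger /d/ is alveolar, so /k/ must become alveolar as well.
The voiceless alveolar stop is [t], so /k/ → [t].

[kadtɛɸɛ]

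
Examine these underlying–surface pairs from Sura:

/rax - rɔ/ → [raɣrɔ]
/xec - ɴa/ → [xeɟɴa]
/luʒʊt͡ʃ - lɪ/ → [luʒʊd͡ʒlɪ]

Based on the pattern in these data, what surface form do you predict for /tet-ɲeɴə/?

The data show regressive voicing assimilation: /x/ → [ɣ] before /r/; /c/ → [ɟ] before /ɴ/; /t͡ʃ/ → [d͡ʒ] before /l/. In each pair only voicing changes, matching the following consonant, while place and manner stay constant.
/t/ is a voiceless alveolar stop. The following trigger /ɲ/ is voiced, so /t/ must become voiced as well.
Changing only its voicing to voiced gives [d] — the voiced alveolar stop.

[tedɲeɴə]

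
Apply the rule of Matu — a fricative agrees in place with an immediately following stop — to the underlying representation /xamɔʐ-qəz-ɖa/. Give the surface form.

The rule targets /ʐ/ (voiced retroflex fricative), which sits before the trigger /q/ (uvular).
Changing only its place to uvular gives [ʁ] — the voiced uvular fricative.
The same rule applies at the second boundary: /z/ → [ʐ] next to /ɖ/.

[xamɔʁqəʐɖa]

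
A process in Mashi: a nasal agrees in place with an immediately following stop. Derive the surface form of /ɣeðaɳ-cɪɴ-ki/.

[ɣeðaɲcɪŋki]

/ɳ/ is a voiced retroflex nasal. The following trigger /c/ is palatal, so /ɳ/ must become palatal as well.
The voiced palatal nasal is [ɲ], so /ɳ/ → [ɲ].
At the second juncture, /ɴ/ likewise becomes [ŋ] adjacent to /k/.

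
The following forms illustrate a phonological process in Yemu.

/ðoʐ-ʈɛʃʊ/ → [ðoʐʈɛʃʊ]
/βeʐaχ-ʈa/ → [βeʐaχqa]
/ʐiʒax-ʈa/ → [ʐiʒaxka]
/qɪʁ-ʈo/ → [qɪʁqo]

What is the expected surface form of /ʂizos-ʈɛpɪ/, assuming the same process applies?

[ʂizostɛpɪ]

The data show progressive place assimilation: /ʈ/ → [q] after /χ/; /ʈ/ → [k] after /x/; /ʈ/ → [q] after /ʁ/. In each pair only place changes, matching the preceding consonant, while manner and voice stay constant.
Nothing changes in [ðoʐʈɛʃʊ]: there the adjacent consonants already agree in place (/ʈ/ and /ʐ/ are both retroflex), so this form is consistent with the same rule.
/ʈ/ is a voiceless retroflex stop. The preceding trigger /s/ is alveolar, so /ʈ/ must become alveolar as well.
The voiceless alveolar stop is [t], so /ʈ/ → [t].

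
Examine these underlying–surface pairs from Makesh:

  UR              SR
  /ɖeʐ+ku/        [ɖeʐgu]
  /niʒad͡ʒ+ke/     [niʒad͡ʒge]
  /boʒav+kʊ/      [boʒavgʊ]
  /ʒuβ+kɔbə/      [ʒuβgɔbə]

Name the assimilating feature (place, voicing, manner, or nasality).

Comparing underlying and surface forms, /k/ → [g] is the alternation; the neighbouring /ʐ/ is constant.
/k/ is voiceless while /ʐ/ is voiced; the output [g] is voiced, matching the trigger — so the feature that spreads is voicing.
The other alternating forms pattern the same way: /k/ → [g] after /d͡ʒ/ (voiceless → voiced, matching voiced); /k/ → [g] after /v/ (voiceless → voiced, matching voiced); /k/ → [g] after /β/ (voiceless → voiced, matching voiced) — only voicing changes, and always toward the preceding segment.

voicing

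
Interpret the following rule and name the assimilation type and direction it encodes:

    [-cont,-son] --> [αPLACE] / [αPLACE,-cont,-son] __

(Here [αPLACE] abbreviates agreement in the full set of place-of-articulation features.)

progressive place assimilation

The shared variable α links the value of the place features (abbreviated [PLACE]) on the target to the same value on the neighbouring segment, so place is the feature that assimilates.
The conditioning segment sits to the left of the focus bar, meaning the trigger precedes the segment that changes — progressive assimilation.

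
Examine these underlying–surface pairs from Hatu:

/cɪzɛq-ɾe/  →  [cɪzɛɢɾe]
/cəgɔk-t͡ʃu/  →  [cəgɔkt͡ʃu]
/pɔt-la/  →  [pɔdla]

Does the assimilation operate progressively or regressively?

Underlying /q/ is realised as [ɢ] next to /ɾ/; /ɾ/ itself does not change.
/q/ is voiceless while /ɾ/ is voiced; the output [ɢ] is voiced, matching the trigger — so the feature that spreads is voicing.
Checking the remaining alternation: /t/ → [d] before /l/ (voiceless → voiced, matching voiced) — only voicing changes, and always toward the following segment.
No alternation appears in [cəgɔkt͡ʃu]: there the adjacent consonants already agree in voicing (/k/ and /t͡ʃ/ are both voiceless), so this form is consistent with the same rule.
The trigger is the following segment, so the direction is regressive (anticipatory).

regressive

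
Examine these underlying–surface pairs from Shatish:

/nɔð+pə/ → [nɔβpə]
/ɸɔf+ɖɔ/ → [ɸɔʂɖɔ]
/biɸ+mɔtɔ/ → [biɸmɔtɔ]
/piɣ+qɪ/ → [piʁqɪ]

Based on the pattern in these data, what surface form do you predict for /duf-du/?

The data show regressive place assimilation: /ð/ → [β] before /p/; /f/ → [ʂ] before /ɖ/; /ɣ/ → [ʁ] before /q/. In each pair only place changes, matching the following consonant, while manner and voice stay constant.
No alternation appears in [biɸmɔtɔ]: there the adjacent consonants already agree in place (/ɸ/ and /m/ are both bilabial), so this form is consistent with the same rule.
/f/ is a voiceless labiodental fricative. The following trigger /d/ is alveolar, so /f/ must become alveolar as well.
A voiceless alveolar fricative is [s], so the surface segment is [s].

[dusdu]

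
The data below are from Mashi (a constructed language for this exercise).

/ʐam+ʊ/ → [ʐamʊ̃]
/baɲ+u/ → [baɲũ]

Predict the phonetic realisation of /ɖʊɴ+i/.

The data show progressive nasality assimilation (vowel nasalisation): /ʊ/ → [ʊ̃] after /m/; /u/ → [ũ] after /ɲ/ — a vowel is nasalised by an immediately preceding nasal consonant.
/i/ sits next to the nasal /ɴ/ and is therefore nasalised to [ĩ].

[ɖʊɴĩ]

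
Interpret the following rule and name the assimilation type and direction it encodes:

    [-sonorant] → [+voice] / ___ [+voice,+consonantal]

regressive voicing assimilation

The target ([-sonorant], obstruents) acquires [+voice] next to a voiced consonant ([+voice,+consonantal]) — it takes on the voicing of its neighbour, so the feature that spreads is voicing.
Since the environment is written after the underscore, the trigger follows the target; the direction is regressive.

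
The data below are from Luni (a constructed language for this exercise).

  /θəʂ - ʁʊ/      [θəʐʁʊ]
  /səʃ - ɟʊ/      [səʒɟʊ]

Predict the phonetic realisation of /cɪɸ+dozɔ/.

[cɪβdozɔ]

The data show regressive voicing assimilation: /ʂ/ → [ʐ] before /ʁ/; /ʃ/ → [ʒ] before /ɟ/. In each pair only voicing changes, matching the following consonant, while place and manner stay constant.
/ɸ/ is a voiceless bilabial fricative. The following trigger /d/ is voiced, so /ɸ/ must become voiced as well.
Changing only its voicing to voiced gives [β] — the voiced bilabial fricative.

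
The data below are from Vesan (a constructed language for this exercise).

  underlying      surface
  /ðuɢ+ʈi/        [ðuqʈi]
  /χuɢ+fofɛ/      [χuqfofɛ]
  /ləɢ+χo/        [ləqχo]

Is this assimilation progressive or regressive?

Underlying /ɢ/ is realised as [q] next to /ʈ/; /ʈ/ itself does not change.
/ɢ/ is voiced while /ʈ/ is voiceless; the output [q] is voiceless, matching the trigger — so the feature that spreads is voicing.
Checking the remaining alternations: /ɢ/ → [q] before /f/ (voiced → voiceless, matching voiceless); /ɢ/ → [q] before /χ/ (voiced → voiceless, matching voiceless) — only voicing changes, and always toward the following segment.
Since the segment that changes precedes the conditioning segment, the assimilation is regressive.

regressive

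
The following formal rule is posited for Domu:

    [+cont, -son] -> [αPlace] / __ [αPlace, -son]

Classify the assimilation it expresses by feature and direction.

The rule copies the place features (abbreviated [Place]) from the environment onto the target, so the assimilating feature is place.
Since the environment is written after the underscore, the trigger follows the target; the direction is regressive.

regressive place assimilation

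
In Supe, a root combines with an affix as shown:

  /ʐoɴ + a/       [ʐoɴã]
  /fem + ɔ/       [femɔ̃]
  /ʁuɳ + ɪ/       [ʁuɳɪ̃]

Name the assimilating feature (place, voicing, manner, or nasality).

nasality

The vowel /a/ surfaces as nasalised [ã] next to the preceding nasal /ɴ/ — it has acquired the [+nasal] feature of its neighbour.
Likewise in the remaining data: /ɔ/ → [ɔ̃] after /m/; /ɪ/ → [ɪ̃] after /ɳ/ — each time a vowel is nasalised next to a preceding nasal.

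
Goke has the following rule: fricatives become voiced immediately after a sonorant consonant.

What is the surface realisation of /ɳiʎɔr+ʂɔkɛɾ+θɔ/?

[ɳiʎɔrʐɔkɛɾðɔ]

/ʂ/ is a voiceless retroflex fricative. The preceding trigger /r/ is voiced, so /ʂ/ must become voiced as well.
The voiced retroflex fricative is [ʐ], so /ʂ/ → [ʐ].
At the second juncture, /θ/ likewise becomes [ð] adjacent to /ɾ/.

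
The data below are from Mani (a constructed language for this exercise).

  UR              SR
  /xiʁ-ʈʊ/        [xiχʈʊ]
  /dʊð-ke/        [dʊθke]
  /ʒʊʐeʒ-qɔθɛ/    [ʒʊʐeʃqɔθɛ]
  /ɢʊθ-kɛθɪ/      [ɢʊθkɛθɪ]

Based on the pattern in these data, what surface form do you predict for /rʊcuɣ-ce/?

[rʊcuxce]

The data show regressive voicing assimilation: /ʁ/ → [χ] before /ʈ/; /ð/ → [θ] before /k/; /ʒ/ → [ʃ] before /q/. In each pair only voicing changes, matching the following consonant, while place and manner stay constant.
Nothing changes in [ɢʊθkɛθɪ]: there the adjacent consonants already agree in voicing (/θ/ and /k/ are both voiceless), so this form is consistent with the same rule.
The rule targets /ɣ/ (voiced velar fricative), which sits before the trigger /c/ (voiceless).
Changing only its voicing to voiceless gives [x] — the voiceless velar fricative.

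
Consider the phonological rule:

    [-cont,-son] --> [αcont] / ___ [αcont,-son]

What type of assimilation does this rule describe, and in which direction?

regressive manner assimilation

The rule copies [cont] (continuancy) from the environment onto the target stops; since [±cont] encodes the stop/fricative manner contrast, the assimilating dimension is manner.
Since the environment is written after the underscore, the trigger follows the target; the direction is regressive.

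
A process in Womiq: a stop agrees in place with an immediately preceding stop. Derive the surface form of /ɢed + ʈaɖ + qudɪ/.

/ʈ/ is a voiceless retroflex stop. The preceding trigger /d/ is alveolar, so /ʈ/ must become alveolar as well.
A voiceless alveolar stop is [t], so the surface segment is [t].
The same rule applies at the second boundary: /q/ → [ʈ] next to /ɖ/.

[ɢedtaɖʈudɪ]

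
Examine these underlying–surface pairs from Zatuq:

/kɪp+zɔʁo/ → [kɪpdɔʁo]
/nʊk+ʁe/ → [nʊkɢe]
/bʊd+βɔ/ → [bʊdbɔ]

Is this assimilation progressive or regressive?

Underlying /z/ is realised as [d] next to /p/; /p/ itself does not change.
The change fricative → stop matches the manner of the preceding /p/, identifying this as manner assimilation.
The same holds elsewhere in the data: /ʁ/ → [ɢ] after /k/ (fricative → stop, matching a stop); /β/ → [b] after /d/ (fricative → stop, matching a stop) — only manner changes, and always toward the preceding segment.
Since the segment that changes follows the conditioning segment, the assimilation is progressive.

progressive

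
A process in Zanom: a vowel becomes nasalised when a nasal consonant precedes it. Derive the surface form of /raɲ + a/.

[raɲã]

The vowel /a/ is adjacent to the preceding nasal /ɲ/, so it acquires [+nasal] and surfaces as [ã].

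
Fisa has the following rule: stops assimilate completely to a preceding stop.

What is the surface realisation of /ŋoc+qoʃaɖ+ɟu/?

/q/ is the segment targeted by the rule; it sits immediately after /c/, so it assimilates completely and surfaces as [c].
At the second juncture, /ɟ/ likewise becomes [ɖ] adjacent to /ɖ/.

[ŋoccoʃaɖɖu]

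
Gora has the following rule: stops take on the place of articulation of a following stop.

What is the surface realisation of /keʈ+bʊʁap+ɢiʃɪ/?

[kepbʊʁaqɢiʃɪ]

/ʈ/ is a voiceless retroflex stop. The following trigger /b/ is bilabial, so /ʈ/ must become bilabial as well.
A voiceless bilabial stop is [p], so the surface segment is [p].
The same rule applies at the second boundary: /p/ → [q] next to /ɢ/.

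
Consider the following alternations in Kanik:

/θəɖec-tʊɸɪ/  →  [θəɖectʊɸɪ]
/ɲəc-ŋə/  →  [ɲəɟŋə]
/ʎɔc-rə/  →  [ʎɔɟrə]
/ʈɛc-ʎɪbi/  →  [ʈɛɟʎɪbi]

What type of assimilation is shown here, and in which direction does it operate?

Comparing underlying and surface forms, /c/ → [ɟ] is the alternation; the neighbouring /ŋ/ is constant.
The change voiceless → voiced matches the voicing of the following /ŋ/, identifying this as voicing assimilation.
Place and manner are unchanged, so the assimilation is partial, not total.
The other alternating forms pattern the same way: /c/ → [ɟ] before /r/ (voiceless → voiced, matching voiced); /c/ → [ɟ] before /ʎ/ (voiceless → voiced, matching voiced) — only voicing changes, and always toward the following segment.
No alternation appears in [θəɖectʊɸɪ]: there the adjacent consonants already agree in voicing (/c/ and /t/ are both voiceless), so this form is consistent with the same rule.
The trigger is the following segment, so the direction is regressive (anticipatory).

regressive voicing assimilation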